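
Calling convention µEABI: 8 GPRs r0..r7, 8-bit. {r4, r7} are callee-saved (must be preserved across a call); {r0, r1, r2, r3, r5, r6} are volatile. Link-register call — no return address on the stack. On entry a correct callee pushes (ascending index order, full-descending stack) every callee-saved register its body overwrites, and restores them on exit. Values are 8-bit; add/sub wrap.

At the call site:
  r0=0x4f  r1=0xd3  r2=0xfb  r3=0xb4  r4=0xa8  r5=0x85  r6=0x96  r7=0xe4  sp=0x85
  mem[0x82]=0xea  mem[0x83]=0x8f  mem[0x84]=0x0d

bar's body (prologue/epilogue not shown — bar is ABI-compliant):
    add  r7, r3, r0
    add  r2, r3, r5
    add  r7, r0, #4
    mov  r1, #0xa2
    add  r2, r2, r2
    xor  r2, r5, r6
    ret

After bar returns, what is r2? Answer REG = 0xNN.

REG = 0x13

prologue: push r7 -> mem[0x84]=0xe4, sp=0x84
body[0] add  r7, r3, r0 -> r7=0x03
body[1] add  r2, r3, r5 -> r2=0x39
body[2] add  r7, r0, #4 -> r7=0x53
body[3] mov  r1, #0xa2 -> r1=0xa2
body[4] add  r2, r2, r2 -> r2=0x72
body[5] xor  r2, r5, r6 -> r2=0x13
epilogue: pop r7=0xe4, sp=0x85
r2 is caller-saved -> body value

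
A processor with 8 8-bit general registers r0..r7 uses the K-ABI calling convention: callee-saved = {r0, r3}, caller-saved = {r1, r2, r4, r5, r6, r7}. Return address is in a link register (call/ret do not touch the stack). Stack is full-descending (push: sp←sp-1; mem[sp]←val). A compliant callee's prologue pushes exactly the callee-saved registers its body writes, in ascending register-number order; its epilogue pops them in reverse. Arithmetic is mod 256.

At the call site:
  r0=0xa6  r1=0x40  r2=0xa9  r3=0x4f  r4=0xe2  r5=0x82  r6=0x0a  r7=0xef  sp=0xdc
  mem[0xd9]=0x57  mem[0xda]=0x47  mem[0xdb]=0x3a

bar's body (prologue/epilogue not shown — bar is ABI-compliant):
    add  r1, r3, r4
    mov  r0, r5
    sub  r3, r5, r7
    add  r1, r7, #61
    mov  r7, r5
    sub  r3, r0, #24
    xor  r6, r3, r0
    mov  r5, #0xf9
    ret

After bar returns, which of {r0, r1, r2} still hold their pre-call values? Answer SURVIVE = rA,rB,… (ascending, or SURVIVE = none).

SURVIVE = r0,r2

prologue: push r0 → mem[0xdb]=0xa6, sp=0xdb
prologue: push r3 → mem[0xda]=0x4f, sp=0xda
body[0] add  r1, r3, r4 → r1=0x31
body[1] mov  r0, r5 → r0=0x82
body[2] sub  r3, r5, r7 → r3=0x93
body[3] add  r1, r7, #61 → r1=0x2c
body[4] mov  r7, r5 → r7=0x82
body[5] sub  r3, r0, #24 → r3=0x6a
body[6] xor  r6, r3, r0 → r6=0xe8
body[7] mov  r5, #0xf9 → r5=0xf9
epilogue: pop r3=0x4f, sp=0xdb
epilogue: pop r0=0xa6, sp=0xdc
r0: callee-saved, written=True
r1: caller-saved, written=True
r2: caller-saved, written=False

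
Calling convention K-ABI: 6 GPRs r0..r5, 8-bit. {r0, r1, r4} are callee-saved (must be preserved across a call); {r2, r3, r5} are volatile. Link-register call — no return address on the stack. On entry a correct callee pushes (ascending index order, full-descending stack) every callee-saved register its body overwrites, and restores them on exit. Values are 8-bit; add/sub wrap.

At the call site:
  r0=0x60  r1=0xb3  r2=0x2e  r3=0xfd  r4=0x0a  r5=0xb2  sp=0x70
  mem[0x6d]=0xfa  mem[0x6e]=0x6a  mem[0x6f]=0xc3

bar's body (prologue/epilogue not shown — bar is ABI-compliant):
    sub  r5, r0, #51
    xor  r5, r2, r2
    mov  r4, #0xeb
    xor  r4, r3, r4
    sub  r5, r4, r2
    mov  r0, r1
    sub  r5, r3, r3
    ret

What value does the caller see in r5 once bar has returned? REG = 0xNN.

REG = 0x00

prologue: push r0 → mem[0x6f]=0x60, sp=0x6f
prologue: push r4 → mem[0x6e]=0x0a, sp=0x6e
body[0] sub  r5, r0, #51 → r5=0x2d
body[1] xor  r5, r2, r2 → r5=0x00
body[2] mov  r4, #0xeb → r4=0xeb
body[3] xor  r4, r3, r4 → r4=0x16
body[4] sub  r5, r4, r2 → r5=0xe8
body[5] mov  r0, r1 → r0=0xb3
body[6] sub  r5, r3, r3 → r5=0x00
epilogue: pop r4=0x0a, sp=0x6f
epilogue: pop r0=0x60, sp=0x70
r5 is caller-saved → body value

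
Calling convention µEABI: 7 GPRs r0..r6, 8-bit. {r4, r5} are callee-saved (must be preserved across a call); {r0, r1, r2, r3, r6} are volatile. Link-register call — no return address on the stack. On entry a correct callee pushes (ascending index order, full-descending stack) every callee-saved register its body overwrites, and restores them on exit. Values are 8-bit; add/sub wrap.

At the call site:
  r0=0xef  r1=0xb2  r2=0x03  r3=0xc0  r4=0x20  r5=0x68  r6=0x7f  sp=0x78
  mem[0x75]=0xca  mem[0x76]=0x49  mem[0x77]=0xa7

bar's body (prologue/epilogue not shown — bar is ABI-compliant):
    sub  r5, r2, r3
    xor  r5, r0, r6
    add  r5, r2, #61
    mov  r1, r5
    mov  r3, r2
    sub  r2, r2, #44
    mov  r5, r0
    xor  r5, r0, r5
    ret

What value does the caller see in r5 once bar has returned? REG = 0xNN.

REG = 0x68

prologue: push r5 -> mem[0x77]=0x68, sp=0x77
body[0] sub  r5, r2, r3 -> r5=0x43
body[1] xor  r5, r0, r6 -> r5=0x90
body[2] add  r5, r2, #61 -> r5=0x40
body[3] mov  r1, r5 -> r1=0x40
body[4] mov  r3, r2 -> r3=0x03
body[5] sub  r2, r2, #44 -> r2=0xd7
body[6] mov  r5, r0 -> r5=0xef
body[7] xor  r5, r0, r5 -> r5=0x00
epilogue: pop r5=0x68, sp=0x78
r5 is callee-saved -> restored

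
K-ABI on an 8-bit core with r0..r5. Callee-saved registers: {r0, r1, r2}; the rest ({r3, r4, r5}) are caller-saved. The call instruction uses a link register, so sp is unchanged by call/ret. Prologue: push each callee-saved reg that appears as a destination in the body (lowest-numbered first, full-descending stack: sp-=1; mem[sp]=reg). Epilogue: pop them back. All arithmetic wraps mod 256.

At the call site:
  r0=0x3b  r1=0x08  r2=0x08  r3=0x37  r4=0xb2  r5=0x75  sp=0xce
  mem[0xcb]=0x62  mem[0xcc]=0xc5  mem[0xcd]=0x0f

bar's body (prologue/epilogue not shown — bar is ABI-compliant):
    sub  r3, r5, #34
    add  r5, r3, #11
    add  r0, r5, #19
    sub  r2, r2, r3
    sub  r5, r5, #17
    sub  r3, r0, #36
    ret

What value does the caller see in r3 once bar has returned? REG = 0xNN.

prologue: push r0 -> mem[0xcd]=0x3b, sp=0xcd
prologue: push r2 -> mem[0xcc]=0x08, sp=0xcc
body[0] sub  r3, r5, #34 -> r3=0x53
body[1] add  r5, r3, #11 -> r5=0x5e
body[2] add  r0, r5, #19 -> r0=0x71
body[3] sub  r2, r2, r3 -> r2=0xb5
body[4] sub  r5, r5, #17 -> r5=0x4d
body[5] sub  r3, r0, #36 -> r3=0x4d
epilogue: pop r2=0x08, sp=0xcd
epilogue: pop r0=0x3b, sp=0xce
r3 is caller-saved -> body value

REG = 0x4d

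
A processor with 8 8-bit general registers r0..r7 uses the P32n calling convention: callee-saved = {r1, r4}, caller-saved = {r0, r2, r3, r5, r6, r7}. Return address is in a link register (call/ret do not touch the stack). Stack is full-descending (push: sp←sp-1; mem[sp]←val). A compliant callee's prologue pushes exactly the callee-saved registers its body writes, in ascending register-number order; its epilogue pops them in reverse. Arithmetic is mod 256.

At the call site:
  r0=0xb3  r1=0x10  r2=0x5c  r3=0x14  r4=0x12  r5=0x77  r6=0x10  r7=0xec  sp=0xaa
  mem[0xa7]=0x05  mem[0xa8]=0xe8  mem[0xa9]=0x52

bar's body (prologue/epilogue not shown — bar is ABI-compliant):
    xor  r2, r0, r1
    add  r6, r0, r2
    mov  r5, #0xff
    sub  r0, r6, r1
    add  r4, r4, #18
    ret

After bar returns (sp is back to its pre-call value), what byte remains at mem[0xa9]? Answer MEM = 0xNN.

prologue: push r4 → mem[0xa9]=0x12, sp=0xa9
body[0] xor  r2, r0, r1 → r2=0xa3
body[1] add  r6, r0, r2 → r6=0x56
body[2] mov  r5, #0xff → r5=0xff
body[3] sub  r0, r6, r1 → r0=0x46
body[4] add  r4, r4, #18 → r4=0x24
epilogue: pop r4=0x12, sp=0xaa
prologue pushed ['r4'] at ['0xa9']

MEM = 0x12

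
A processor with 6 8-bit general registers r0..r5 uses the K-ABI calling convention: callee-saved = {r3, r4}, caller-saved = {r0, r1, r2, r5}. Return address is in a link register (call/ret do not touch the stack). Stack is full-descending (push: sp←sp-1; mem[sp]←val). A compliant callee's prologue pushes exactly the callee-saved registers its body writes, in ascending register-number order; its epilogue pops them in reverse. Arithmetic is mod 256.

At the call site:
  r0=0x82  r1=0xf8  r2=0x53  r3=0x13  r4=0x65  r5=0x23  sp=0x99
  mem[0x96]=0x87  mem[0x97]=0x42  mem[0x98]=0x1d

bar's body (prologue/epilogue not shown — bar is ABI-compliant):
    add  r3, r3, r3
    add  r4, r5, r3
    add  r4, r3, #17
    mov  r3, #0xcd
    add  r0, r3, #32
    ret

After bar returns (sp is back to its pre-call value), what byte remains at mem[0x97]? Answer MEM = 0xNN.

prologue: push r3 -> mem[0x98]=0x13, sp=0x98
prologue: push r4 -> mem[0x97]=0x65, sp=0x97
body[0] add  r3, r3, r3 -> r3=0x26
body[1] add  r4, r5, r3 -> r4=0x49
body[2] add  r4, r3, #17 -> r4=0x37
body[3] mov  r3, #0xcd -> r3=0xcd
body[4] add  r0, r3, #32 -> r0=0xed
epilogue: pop r4=0x65, sp=0x98
epilogue: pop r3=0x13, sp=0x99
prologue pushed ['r3', 'r4'] at ['0x98', '0x97']

MEM = 0x65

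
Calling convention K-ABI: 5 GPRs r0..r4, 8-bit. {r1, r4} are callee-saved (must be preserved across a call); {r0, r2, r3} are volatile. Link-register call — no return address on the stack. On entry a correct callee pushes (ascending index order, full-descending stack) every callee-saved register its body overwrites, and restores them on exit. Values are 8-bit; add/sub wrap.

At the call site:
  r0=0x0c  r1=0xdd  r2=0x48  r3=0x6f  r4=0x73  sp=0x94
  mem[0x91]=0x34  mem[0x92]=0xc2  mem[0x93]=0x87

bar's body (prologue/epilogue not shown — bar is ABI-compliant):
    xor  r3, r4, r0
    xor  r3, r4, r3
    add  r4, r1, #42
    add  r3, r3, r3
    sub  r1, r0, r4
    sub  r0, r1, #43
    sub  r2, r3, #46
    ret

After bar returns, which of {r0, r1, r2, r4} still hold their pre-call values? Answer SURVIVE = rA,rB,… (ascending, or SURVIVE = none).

SURVIVE = r1,r4

prologue: push r1 → mem[0x93]=0xdd, sp=0x93
prologue: push r4 → mem[0x92]=0x73, sp=0x92
body[0] xor  r3, r4, r0 → r3=0x7f
body[1] xor  r3, r4, r3 → r3=0x0c
body[2] add  r4, r1, #42 → r4=0x07
body[3] add  r3, r3, r3 → r3=0x18
body[4] sub  r1, r0, r4 → r1=0x05
body[5] sub  r0, r1, #43 → r0=0xda
body[6] sub  r2, r3, #46 → r2=0xea
epilogue: pop r4=0x73, sp=0x93
epilogue: pop r1=0xdd, sp=0x94
r0: caller-saved, written=True
r1: callee-saved, written=True
r2: caller-saved, written=True
r4: callee-saved, written=True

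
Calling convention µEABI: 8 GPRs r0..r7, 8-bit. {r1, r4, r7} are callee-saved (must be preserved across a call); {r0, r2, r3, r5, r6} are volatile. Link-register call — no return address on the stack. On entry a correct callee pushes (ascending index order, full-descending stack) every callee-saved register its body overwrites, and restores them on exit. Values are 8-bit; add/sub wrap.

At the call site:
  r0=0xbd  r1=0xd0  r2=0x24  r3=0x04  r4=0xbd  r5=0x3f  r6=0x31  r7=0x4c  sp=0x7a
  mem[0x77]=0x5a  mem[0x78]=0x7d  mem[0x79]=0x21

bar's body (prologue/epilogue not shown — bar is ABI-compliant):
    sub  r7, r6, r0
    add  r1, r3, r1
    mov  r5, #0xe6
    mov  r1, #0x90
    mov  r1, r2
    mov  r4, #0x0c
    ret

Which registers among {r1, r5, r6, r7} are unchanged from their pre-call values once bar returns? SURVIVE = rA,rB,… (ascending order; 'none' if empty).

prologue: push r1 -> mem[0x79]=0xd0, sp=0x79
prologue: push r4 -> mem[0x78]=0xbd, sp=0x78
prologue: push r7 -> mem[0x77]=0x4c, sp=0x77
body[0] sub  r7, r6, r0 -> r7=0x74
body[1] add  r1, r3, r1 -> r1=0xd4
body[2] mov  r5, #0xe6 -> r5=0xe6
body[3] mov  r1, #0x90 -> r1=0x90
body[4] mov  r1, r2 -> r1=0x24
body[5] mov  r4, #0x0c -> r4=0x0c
epilogue: pop r7=0x4c, sp=0x78
epilogue: pop r4=0xbd, sp=0x79
epilogue: pop r1=0xd0, sp=0x7a
r1: callee-saved, written=True
r5: caller-saved, written=True
r6: caller-saved, written=False
r7: callee-saved, written=True

SURVIVE = r1,r6,r7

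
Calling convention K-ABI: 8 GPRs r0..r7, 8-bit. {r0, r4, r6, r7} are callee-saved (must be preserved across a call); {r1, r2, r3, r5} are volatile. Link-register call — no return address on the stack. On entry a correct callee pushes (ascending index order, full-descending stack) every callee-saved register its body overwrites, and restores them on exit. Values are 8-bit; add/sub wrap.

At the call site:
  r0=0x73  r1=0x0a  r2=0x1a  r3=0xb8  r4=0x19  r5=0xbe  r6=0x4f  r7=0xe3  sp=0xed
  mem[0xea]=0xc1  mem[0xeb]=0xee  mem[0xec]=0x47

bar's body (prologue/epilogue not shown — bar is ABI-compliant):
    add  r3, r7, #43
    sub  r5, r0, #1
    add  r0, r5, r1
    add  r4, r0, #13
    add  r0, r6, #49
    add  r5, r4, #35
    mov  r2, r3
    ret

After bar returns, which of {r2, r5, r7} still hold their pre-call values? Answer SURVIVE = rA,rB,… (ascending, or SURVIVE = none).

SURVIVE = r7

prologue: push r0 → mem[0xec]=0x73, sp=0xec
prologue: push r4 → mem[0xeb]=0x19, sp=0xeb
body[0] add  r3, r7, #43 → r3=0x0e
body[1] sub  r5, r0, #1 → r5=0x72
body[2] add  r0, r5, r1 → r0=0x7c
body[3] add  r4, r0, #13 → r4=0x89
body[4] add  r0, r6, #49 → r0=0x80
body[5] add  r5, r4, #35 → r5=0xac
body[6] mov  r2, r3 → r2=0x0e
epilogue: pop r4=0x19, sp=0xec
epilogue: pop r0=0x73, sp=0xed
r2: caller-saved, written=True
r5: caller-saved, written=True
r7: callee-saved, written=False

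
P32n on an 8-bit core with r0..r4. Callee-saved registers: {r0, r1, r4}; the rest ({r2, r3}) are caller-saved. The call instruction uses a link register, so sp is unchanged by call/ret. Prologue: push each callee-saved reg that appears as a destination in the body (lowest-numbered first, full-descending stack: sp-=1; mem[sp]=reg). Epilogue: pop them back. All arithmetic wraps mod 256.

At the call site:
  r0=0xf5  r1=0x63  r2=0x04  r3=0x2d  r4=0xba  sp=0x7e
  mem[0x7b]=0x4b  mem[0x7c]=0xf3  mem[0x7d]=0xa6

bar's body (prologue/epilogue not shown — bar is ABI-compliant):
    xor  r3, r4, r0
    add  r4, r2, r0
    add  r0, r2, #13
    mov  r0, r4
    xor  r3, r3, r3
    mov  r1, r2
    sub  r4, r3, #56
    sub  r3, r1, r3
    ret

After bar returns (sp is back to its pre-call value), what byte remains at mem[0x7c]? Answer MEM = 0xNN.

prologue: push r0 → mem[0x7d]=0xf5, sp=0x7d
prologue: push r1 → mem[0x7c]=0x63, sp=0x7c
prologue: push r4 → mem[0x7b]=0xba, sp=0x7b
body[0] xor  r3, r4, r0 → r3=0x4f
body[1] add  r4, r2, r0 → r4=0xf9
body[2] add  r0, r2, #13 → r0=0x11
body[3] mov  r0, r4 → r0=0xf9
body[4] xor  r3, r3, r3 → r3=0x00
body[5] mov  r1, r2 → r1=0x04
body[6] sub  r4, r3, #56 → r4=0xc8
body[7] sub  r3, r1, r3 → r3=0x04
epilogue: pop r4=0xba, sp=0x7c
epilogue: pop r1=0x63, sp=0x7d
epilogue: pop r0=0xf5, sp=0x7e
prologue pushed ['r0', 'r1', 'r4'] at ['0x7d', '0x7c', '0x7b']

MEM = 0x63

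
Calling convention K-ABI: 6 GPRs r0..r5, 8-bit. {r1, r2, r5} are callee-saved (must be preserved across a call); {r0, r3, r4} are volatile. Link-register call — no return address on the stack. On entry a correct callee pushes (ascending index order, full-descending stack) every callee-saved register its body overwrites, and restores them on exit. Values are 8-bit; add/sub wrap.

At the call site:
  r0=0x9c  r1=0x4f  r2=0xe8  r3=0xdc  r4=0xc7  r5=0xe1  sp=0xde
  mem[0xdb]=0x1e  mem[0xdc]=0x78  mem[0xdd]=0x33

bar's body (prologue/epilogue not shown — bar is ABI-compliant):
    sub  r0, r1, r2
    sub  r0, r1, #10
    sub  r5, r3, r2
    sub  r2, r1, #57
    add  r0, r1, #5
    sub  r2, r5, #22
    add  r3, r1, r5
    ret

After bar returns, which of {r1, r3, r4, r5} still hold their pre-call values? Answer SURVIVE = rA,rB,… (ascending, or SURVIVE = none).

prologue: push r2 → mem[0xdd]=0xe8, sp=0xdd
prologue: push r5 → mem[0xdc]=0xe1, sp=0xdc
body[0] sub  r0, r1, r2 → r0=0x67
body[1] sub  r0, r1, #10 → r0=0x45
body[2] sub  r5, r3, r2 → r5=0xf4
body[3] sub  r2, r1, #57 → r2=0x16
body[4] add  r0, r1, #5 → r0=0x54
body[5] sub  r2, r5, #22 → r2=0xde
body[6] add  r3, r1, r5 → r3=0x43
epilogue: pop r5=0xe1, sp=0xdd
epilogue: pop r2=0xe8, sp=0xde
r1: callee-saved, written=False
r3: caller-saved, written=True
r4: caller-saved, written=False
r5: callee-saved, written=True

SURVIVE = r1,r4,r5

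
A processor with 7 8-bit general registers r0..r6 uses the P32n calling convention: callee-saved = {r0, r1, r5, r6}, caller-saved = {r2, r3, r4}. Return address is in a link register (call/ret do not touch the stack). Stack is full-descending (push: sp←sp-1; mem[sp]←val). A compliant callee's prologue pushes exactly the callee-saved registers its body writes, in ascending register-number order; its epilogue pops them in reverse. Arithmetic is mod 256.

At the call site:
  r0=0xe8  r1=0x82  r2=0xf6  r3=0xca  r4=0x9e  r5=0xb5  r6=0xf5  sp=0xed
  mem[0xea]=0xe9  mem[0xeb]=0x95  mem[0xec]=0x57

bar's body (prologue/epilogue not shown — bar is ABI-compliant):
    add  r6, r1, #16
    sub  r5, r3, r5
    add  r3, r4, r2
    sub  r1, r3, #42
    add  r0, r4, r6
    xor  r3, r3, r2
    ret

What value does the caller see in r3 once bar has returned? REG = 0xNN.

prologue: push r0 -> mem[0xec]=0xe8, sp=0xec
prologue: push r1 -> mem[0xeb]=0x82, sp=0xeb
prologue: push r5 -> mem[0xea]=0xb5, sp=0xea
prologue: push r6 -> mem[0xe9]=0xf5, sp=0xe9
body[0] add  r6, r1, #16 -> r6=0x92
body[1] sub  r5, r3, r5 -> r5=0x15
body[2] add  r3, r4, r2 -> r3=0x94
body[3] sub  r1, r3, #42 -> r1=0x6a
body[4] add  r0, r4, r6 -> r0=0x30
body[5] xor  r3, r3, r2 -> r3=0x62
epilogue: pop r6=0xf5, sp=0xea
epilogue: pop r5=0xb5, sp=0xeb
epilogue: pop r1=0x82, sp=0xec
epilogue: pop r0=0xe8, sp=0xed
r3 is caller-saved -> body value

REG = 0x62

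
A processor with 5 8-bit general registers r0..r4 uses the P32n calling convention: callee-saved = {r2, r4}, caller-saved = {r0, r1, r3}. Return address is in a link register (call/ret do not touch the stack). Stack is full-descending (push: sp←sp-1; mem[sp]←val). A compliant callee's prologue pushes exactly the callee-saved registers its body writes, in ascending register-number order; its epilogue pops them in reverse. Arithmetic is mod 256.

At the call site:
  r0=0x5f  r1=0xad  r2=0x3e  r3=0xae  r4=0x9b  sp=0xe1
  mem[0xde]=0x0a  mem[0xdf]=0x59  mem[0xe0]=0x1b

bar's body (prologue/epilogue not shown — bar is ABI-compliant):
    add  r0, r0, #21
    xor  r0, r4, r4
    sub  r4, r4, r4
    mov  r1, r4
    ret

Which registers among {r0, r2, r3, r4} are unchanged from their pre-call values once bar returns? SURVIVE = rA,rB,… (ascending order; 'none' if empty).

prologue: push r4 → mem[0xe0]=0x9b, sp=0xe0
body[0] add  r0, r0, #21 → r0=0x74
body[1] xor  r0, r4, r4 → r0=0x00
body[2] sub  r4, r4, r4 → r4=0x00
body[3] mov  r1, r4 → r1=0x00
epilogue: pop r4=0x9b, sp=0xe1
r0: caller-saved, written=True
r2: callee-saved, written=False
r3: caller-saved, written=False
r4: callee-saved, written=True

SURVIVE = r2,r3,r4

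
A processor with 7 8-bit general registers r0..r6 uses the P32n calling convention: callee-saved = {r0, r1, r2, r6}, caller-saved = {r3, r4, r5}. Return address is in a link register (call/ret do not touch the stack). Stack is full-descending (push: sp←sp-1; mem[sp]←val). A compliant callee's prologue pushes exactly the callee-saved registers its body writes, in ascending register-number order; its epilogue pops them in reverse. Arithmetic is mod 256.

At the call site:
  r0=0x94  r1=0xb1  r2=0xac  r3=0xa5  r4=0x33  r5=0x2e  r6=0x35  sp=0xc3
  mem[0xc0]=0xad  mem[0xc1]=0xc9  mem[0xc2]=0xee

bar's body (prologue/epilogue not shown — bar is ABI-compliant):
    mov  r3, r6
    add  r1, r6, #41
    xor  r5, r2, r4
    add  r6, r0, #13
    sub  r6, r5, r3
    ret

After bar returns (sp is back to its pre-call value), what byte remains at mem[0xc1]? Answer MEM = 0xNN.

MEM = 0x35

prologue: push r1 -> mem[0xc2]=0xb1, sp=0xc2
prologue: push r6 -> mem[0xc1]=0x35, sp=0xc1
body[0] mov  r3, r6 -> r3=0x35
body[1] add  r1, r6, #41 -> r1=0x5e
body[2] xor  r5, r2, r4 -> r5=0x9f
body[3] add  r6, r0, #13 -> r6=0xa1
body[4] sub  r6, r5, r3 -> r6=0x6a
epilogue: pop r6=0x35, sp=0xc2
epilogue: pop r1=0xb1, sp=0xc3
prologue pushed ['r1', 'r6'] at ['0xc2', '0xc1']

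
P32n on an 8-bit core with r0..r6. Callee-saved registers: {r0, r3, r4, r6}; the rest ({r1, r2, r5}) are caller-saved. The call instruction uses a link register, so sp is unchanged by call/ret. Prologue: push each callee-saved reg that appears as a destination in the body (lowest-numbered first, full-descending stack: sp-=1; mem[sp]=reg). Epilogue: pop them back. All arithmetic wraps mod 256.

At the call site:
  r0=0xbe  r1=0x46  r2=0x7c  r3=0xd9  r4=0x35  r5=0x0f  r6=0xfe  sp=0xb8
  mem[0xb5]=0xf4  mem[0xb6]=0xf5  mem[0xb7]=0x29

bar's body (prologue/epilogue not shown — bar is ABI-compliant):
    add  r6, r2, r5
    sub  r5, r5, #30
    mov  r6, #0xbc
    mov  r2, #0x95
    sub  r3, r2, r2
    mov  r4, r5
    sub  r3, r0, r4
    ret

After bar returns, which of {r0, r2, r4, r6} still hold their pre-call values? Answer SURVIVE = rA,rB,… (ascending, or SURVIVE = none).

SURVIVE = r0,r4,r6

prologue: push r3 → mem[0xb7]=0xd9, sp=0xb7
prologue: push r4 → mem[0xb6]=0x35, sp=0xb6
prologue: push r6 → mem[0xb5]=0xfe, sp=0xb5
body[0] add  r6, r2, r5 → r6=0x8b
body[1] sub  r5, r5, #30 → r5=0xf1
body[2] mov  r6, #0xbc → r6=0xbc
body[3] mov  r2, #0x95 → r2=0x95
body[4] sub  r3, r2, r2 → r3=0x00
body[5] mov  r4, r5 → r4=0xf1
body[6] sub  r3, r0, r4 → r3=0xcd
epilogue: pop r6=0xfe, sp=0xb6
epilogue: pop r4=0x35, sp=0xb7
epilogue: pop r3=0xd9, sp=0xb8
r0: callee-saved, written=False
r2: caller-saved, written=True
r4: callee-saved, written=True
r6: callee-saved, written=True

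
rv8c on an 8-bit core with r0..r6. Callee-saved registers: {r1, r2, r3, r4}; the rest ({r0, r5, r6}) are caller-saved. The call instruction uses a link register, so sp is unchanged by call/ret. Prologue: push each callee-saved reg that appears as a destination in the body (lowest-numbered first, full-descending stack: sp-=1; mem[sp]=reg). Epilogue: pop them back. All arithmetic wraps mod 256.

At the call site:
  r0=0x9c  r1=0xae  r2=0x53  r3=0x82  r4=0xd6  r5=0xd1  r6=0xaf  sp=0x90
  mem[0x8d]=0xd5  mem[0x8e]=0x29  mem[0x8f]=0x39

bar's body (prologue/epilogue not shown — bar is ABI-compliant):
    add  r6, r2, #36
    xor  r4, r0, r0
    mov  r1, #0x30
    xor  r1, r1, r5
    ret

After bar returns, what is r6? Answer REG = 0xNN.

REG = 0x77

prologue: push r1 → mem[0x8f]=0xae, sp=0x8f
prologue: push r4 → mem[0x8e]=0xd6, sp=0x8e
body[0] add  r6, r2, #36 → r6=0x77
body[1] xor  r4, r0, r0 → r4=0x00
body[2] mov  r1, #0x30 → r1=0x30
body[3] xor  r1, r1, r5 → r1=0xe1
epilogue: pop r4=0xd6, sp=0x8f
epilogue: pop r1=0xae, sp=0x90
r6 is caller-saved → body value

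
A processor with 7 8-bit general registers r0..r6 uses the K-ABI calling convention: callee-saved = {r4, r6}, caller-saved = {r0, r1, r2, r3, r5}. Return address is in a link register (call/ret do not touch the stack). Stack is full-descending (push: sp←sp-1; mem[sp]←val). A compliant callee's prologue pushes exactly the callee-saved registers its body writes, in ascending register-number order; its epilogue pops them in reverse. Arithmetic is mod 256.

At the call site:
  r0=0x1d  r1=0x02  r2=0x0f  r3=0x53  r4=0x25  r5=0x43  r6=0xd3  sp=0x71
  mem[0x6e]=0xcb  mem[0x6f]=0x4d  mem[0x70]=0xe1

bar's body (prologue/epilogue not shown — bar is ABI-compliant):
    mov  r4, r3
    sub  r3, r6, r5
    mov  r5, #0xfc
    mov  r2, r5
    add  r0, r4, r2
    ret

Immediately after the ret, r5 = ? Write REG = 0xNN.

prologue: push r4 -> mem[0x70]=0x25, sp=0x70
body[0] mov  r4, r3 -> r4=0x53
body[1] sub  r3, r6, r5 -> r3=0x90
body[2] mov  r5, #0xfc -> r5=0xfc
body[3] mov  r2, r5 -> r2=0xfc
body[4] add  r0, r4, r2 -> r0=0x4f
epilogue: pop r4=0x25, sp=0x71
r5 is caller-saved -> body value

REG = 0xfc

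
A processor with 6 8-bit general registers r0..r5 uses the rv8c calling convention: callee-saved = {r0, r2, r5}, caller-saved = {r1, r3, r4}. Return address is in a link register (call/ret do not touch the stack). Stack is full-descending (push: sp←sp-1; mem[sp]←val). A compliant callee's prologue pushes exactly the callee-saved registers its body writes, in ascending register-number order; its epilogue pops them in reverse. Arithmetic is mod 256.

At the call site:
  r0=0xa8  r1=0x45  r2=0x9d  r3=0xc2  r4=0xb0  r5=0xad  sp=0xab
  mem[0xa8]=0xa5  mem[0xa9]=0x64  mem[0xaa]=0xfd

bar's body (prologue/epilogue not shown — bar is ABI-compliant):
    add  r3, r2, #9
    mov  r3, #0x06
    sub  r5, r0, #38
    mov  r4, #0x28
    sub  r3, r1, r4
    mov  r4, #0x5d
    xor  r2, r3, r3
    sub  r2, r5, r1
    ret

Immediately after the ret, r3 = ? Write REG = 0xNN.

REG = 0x1d

prologue: push r2 → mem[0xaa]=0x9d, sp=0xaa
prologue: push r5 → mem[0xa9]=0xad, sp=0xa9
body[0] add  r3, r2, #9 → r3=0xa6
body[1] mov  r3, #0x06 → r3=0x06
body[2] sub  r5, r0, #38 → r5=0x82
body[3] mov  r4, #0x28 → r4=0x28
body[4] sub  r3, r1, r4 → r3=0x1d
body[5] mov  r4, #0x5d → r4=0x5d
body[6] xor  r2, r3, r3 → r2=0x00
body[7] sub  r2, r5, r1 → r2=0x3d
epilogue: pop r5=0xad, sp=0xaa
epilogue: pop r2=0x9d, sp=0xab
r3 is caller-saved → body value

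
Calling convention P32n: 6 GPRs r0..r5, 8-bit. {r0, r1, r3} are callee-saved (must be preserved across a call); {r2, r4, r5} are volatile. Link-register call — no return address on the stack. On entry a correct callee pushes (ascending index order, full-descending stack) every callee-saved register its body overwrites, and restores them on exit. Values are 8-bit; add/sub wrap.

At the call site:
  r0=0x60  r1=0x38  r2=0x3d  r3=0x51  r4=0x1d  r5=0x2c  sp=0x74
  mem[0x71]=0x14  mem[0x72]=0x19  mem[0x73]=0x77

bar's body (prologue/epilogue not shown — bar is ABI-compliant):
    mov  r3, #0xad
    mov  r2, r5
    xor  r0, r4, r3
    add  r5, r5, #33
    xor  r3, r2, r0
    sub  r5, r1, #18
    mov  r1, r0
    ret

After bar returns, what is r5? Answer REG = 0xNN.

prologue: push r0 -> mem[0x73]=0x60, sp=0x73
prologue: push r1 -> mem[0x72]=0x38, sp=0x72
prologue: push r3 -> mem[0x71]=0x51, sp=0x71
body[0] mov  r3, #0xad -> r3=0xad
body[1] mov  r2, r5 -> r2=0x2c
body[2] xor  r0, r4, r3 -> r0=0xb0
body[3] add  r5, r5, #33 -> r5=0x4d
body[4] xor  r3, r2, r0 -> r3=0x9c
body[5] sub  r5, r1, #18 -> r5=0x26
body[6] mov  r1, r0 -> r1=0xb0
epilogue: pop r3=0x51, sp=0x72
epilogue: pop r1=0x38, sp=0x73
epilogue: pop r0=0x60, sp=0x74
r5 is caller-saved -> body value

REG = 0x26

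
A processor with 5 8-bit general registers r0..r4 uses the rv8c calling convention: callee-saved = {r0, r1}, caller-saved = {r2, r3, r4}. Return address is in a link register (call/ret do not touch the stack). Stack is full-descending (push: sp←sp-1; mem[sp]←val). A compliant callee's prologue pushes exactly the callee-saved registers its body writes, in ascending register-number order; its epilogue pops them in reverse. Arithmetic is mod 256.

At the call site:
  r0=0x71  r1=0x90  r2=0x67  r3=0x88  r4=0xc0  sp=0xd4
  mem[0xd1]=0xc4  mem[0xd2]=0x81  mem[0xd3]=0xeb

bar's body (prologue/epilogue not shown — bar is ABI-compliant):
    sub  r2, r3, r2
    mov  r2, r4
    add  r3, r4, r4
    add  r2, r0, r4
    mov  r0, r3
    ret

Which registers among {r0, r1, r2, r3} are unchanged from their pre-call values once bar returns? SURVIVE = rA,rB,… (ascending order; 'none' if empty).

prologue: push r0 -> mem[0xd3]=0x71, sp=0xd3
body[0] sub  r2, r3, r2 -> r2=0x21
body[1] mov  r2, r4 -> r2=0xc0
body[2] add  r3, r4, r4 -> r3=0x80
body[3] add  r2, r0, r4 -> r2=0x31
body[4] mov  r0, r3 -> r0=0x80
epilogue: pop r0=0x71, sp=0xd4
r0: callee-saved, written=True
r1: callee-saved, written=False
r2: caller-saved, written=True
r3: caller-saved, written=True

SURVIVE = r0,r1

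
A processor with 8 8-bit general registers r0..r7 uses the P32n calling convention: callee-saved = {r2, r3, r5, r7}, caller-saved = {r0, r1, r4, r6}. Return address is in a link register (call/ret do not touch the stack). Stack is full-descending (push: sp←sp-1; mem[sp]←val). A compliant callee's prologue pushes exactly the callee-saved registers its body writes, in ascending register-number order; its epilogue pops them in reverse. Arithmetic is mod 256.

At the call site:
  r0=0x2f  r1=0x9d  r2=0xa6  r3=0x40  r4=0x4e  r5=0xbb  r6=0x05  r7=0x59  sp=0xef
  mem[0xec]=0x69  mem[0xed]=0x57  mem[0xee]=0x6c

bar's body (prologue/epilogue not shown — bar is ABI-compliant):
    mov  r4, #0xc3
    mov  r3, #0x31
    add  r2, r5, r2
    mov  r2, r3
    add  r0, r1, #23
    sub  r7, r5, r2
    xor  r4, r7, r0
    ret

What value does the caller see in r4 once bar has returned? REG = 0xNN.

REG = 0x3e

prologue: push r2 → mem[0xee]=0xa6, sp=0xee
prologue: push r3 → mem[0xed]=0x40, sp=0xed
prologue: push r7 → mem[0xec]=0x59, sp=0xec
body[0] mov  r4, #0xc3 → r4=0xc3
body[1] mov  r3, #0x31 → r3=0x31
body[2] add  r2, r5, r2 → r2=0x61
body[3] mov  r2, r3 → r2=0x31
body[4] add  r0, r1, #23 → r0=0xb4
body[5] sub  r7, r5, r2 → r7=0x8a
body[6] xor  r4, r7, r0 → r4=0x3e
epilogue: pop r7=0x59, sp=0xed
epilogue: pop r3=0x40, sp=0xee
epilogue: pop r2=0xa6, sp=0xef
r4 is caller-saved → body value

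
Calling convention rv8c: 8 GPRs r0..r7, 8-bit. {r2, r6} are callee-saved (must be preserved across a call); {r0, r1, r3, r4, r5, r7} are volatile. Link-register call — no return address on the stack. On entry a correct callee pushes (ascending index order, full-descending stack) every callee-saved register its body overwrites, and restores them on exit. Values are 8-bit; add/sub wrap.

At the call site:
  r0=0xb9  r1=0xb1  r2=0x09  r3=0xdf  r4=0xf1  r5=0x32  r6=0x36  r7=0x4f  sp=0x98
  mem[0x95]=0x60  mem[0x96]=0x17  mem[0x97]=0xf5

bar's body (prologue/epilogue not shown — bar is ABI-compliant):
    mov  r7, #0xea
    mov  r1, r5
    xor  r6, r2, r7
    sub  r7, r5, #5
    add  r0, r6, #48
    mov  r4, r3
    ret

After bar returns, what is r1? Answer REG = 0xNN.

prologue: push r6 → mem[0x97]=0x36, sp=0x97
body[0] mov  r7, #0xea → r7=0xea
body[1] mov  r1, r5 → r1=0x32
body[2] xor  r6, r2, r7 → r6=0xe3
body[3] sub  r7, r5, #5 → r7=0x2d
body[4] add  r0, r6, #48 → r0=0x13
body[5] mov  r4, r3 → r4=0xdf
epilogue: pop r6=0x36, sp=0x98
r1 is caller-saved → body value

REG = 0x32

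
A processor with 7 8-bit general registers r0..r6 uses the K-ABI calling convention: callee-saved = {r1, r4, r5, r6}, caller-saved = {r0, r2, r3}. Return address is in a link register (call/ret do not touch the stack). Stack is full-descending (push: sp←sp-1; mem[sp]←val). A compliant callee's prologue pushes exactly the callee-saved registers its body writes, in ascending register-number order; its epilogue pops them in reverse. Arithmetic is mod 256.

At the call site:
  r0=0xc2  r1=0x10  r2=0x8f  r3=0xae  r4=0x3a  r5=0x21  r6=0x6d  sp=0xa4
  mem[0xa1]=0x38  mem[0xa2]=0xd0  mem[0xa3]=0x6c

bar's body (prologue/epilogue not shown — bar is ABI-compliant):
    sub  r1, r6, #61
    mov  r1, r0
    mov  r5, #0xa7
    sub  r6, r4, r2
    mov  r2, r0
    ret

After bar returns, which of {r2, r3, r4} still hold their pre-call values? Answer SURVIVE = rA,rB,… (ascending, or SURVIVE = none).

SURVIVE = r3,r4

prologue: push r1 -> mem[0xa3]=0x10, sp=0xa3
prologue: push r5 -> mem[0xa2]=0x21, sp=0xa2
prologue: push r6 -> mem[0xa1]=0x6d, sp=0xa1
body[0] sub  r1, r6, #61 -> r1=0x30
body[1] mov  r1, r0 -> r1=0xc2
body[2] mov  r5, #0xa7 -> r5=0xa7
body[3] sub  r6, r4, r2 -> r6=0xab
body[4] mov  r2, r0 -> r2=0xc2
epilogue: pop r6=0x6d, sp=0xa2
epilogue: pop r5=0x21, sp=0xa3
epilogue: pop r1=0x10, sp=0xa4
r2: caller-saved, written=True
r3: caller-saved, written=False
r4: callee-saved, written=False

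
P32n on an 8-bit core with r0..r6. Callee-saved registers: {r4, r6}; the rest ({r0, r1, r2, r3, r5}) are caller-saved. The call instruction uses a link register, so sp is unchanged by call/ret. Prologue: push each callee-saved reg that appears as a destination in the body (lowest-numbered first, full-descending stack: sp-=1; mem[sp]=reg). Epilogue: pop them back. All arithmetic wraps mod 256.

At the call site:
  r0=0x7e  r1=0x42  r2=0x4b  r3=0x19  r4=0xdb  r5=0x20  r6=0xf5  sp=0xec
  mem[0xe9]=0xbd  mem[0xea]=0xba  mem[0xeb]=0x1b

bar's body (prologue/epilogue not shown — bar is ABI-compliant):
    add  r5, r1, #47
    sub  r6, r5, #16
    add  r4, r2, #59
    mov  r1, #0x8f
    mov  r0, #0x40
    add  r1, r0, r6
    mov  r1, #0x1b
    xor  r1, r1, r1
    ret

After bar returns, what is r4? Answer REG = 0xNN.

REG = 0xdb

prologue: push r4 -> mem[0xeb]=0xdb, sp=0xeb
prologue: push r6 -> mem[0xea]=0xf5, sp=0xea
body[0] add  r5, r1, #47 -> r5=0x71
body[1] sub  r6, r5, #16 -> r6=0x61
body[2] add  r4, r2, #59 -> r4=0x86
body[3] mov  r1, #0x8f -> r1=0x8f
body[4] mov  r0, #0x40 -> r0=0x40
body[5] add  r1, r0, r6 -> r1=0xa1
body[6] mov  r1, #0x1b -> r1=0x1b
body[7] xor  r1, r1, r1 -> r1=0x00
epilogue: pop r6=0xf5, sp=0xeb
epilogue: pop r4=0xdb, sp=0xec
r4 is callee-saved -> restored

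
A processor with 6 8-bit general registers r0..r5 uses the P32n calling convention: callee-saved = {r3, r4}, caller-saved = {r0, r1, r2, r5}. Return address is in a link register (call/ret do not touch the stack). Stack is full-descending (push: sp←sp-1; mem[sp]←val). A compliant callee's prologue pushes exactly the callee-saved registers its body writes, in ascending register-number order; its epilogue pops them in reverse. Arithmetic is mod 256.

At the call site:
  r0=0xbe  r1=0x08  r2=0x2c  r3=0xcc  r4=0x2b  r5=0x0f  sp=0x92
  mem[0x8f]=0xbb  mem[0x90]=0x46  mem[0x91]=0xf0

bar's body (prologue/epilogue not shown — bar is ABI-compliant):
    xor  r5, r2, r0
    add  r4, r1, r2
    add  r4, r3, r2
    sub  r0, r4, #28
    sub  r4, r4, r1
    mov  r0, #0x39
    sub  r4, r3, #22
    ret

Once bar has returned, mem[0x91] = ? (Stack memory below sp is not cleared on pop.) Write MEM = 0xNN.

MEM = 0x2b

prologue: push r4 → mem[0x91]=0x2b, sp=0x91
body[0] xor  r5, r2, r0 → r5=0x92
body[1] add  r4, r1, r2 → r4=0x34
body[2] add  r4, r3, r2 → r4=0xf8
body[3] sub  r0, r4, #28 → r0=0xdc
body[4] sub  r4, r4, r1 → r4=0xf0
body[5] mov  r0, #0x39 → r0=0x39
body[6] sub  r4, r3, #22 → r4=0xb6
epilogue: pop r4=0x2b, sp=0x92
prologue pushed ['r4'] at ['0x91']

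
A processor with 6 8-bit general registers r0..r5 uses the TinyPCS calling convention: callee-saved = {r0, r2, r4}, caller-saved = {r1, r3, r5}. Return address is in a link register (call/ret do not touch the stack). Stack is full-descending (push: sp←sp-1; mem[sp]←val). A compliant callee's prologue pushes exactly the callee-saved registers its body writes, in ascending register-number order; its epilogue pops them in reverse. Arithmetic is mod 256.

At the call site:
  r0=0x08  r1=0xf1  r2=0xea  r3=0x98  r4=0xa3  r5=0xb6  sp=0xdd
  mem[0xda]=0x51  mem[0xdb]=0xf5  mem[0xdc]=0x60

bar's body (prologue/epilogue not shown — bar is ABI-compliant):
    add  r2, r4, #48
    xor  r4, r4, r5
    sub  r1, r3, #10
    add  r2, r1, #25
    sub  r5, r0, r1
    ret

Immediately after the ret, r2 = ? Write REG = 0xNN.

REG = 0xea

prologue: push r2 → mem[0xdc]=0xea, sp=0xdc
prologue: push r4 → mem[0xdb]=0xa3, sp=0xdb
body[0] add  r2, r4, #48 → r2=0xd3
body[1] xor  r4, r4, r5 → r4=0x15
body[2] sub  r1, r3, #10 → r1=0x8e
body[3] add  r2, r1, #25 → r2=0xa7
body[4] sub  r5, r0, r1 → r5=0x7a
epilogue: pop r4=0xa3, sp=0xdc
epilogue: pop r2=0xea, sp=0xdd
r2 is callee-saved → restored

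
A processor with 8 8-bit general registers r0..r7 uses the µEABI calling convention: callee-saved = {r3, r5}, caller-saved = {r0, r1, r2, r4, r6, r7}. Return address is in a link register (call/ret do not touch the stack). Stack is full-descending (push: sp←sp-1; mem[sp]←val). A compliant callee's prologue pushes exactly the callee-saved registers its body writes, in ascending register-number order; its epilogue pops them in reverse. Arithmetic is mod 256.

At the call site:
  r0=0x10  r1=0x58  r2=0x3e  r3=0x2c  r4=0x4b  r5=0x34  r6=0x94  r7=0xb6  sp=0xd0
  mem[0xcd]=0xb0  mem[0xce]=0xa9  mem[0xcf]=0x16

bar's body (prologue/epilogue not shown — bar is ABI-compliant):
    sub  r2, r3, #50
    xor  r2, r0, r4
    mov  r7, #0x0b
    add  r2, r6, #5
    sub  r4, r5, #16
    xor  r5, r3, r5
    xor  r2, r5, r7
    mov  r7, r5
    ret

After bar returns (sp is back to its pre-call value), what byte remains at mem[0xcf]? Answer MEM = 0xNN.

prologue: push r5 → mem[0xcf]=0x34, sp=0xcf
body[0] sub  r2, r3, #50 → r2=0xfa
body[1] xor  r2, r0, r4 → r2=0x5b
body[2] mov  r7, #0x0b → r7=0x0b
body[3] add  r2, r6, #5 → r2=0x99
body[4] sub  r4, r5, #16 → r4=0x24
body[5] xor  r5, r3, r5 → r5=0x18
body[6] xor  r2, r5, r7 → r2=0x13
body[7] mov  r7, r5 → r7=0x18
epilogue: pop r5=0x34, sp=0xd0
prologue pushed ['r5'] at ['0xcf']

MEM = 0x34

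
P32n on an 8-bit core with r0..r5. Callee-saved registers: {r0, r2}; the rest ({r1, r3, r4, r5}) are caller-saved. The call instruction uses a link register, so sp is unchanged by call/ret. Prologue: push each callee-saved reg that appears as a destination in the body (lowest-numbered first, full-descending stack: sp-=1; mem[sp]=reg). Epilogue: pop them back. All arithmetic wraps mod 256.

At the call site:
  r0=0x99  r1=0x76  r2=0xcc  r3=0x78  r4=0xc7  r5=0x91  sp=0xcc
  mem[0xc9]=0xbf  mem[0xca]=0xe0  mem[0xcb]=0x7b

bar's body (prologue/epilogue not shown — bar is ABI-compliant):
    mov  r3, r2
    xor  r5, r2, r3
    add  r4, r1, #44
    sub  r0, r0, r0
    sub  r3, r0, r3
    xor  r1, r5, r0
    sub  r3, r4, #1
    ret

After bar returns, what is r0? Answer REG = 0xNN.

REG = 0x99

prologue: push r0 -> mem[0xcb]=0x99, sp=0xcb
body[0] mov  r3, r2 -> r3=0xcc
body[1] xor  r5, r2, r3 -> r5=0x00
body[2] add  r4, r1, #44 -> r4=0xa2
body[3] sub  r0, r0, r0 -> r0=0x00
body[4] sub  r3, r0, r3 -> r3=0x34
body[5] xor  r1, r5, r0 -> r1=0x00
body[6] sub  r3, r4, #1 -> r3=0xa1
epilogue: pop r0=0x99, sp=0xcc
r0 is callee-saved -> restored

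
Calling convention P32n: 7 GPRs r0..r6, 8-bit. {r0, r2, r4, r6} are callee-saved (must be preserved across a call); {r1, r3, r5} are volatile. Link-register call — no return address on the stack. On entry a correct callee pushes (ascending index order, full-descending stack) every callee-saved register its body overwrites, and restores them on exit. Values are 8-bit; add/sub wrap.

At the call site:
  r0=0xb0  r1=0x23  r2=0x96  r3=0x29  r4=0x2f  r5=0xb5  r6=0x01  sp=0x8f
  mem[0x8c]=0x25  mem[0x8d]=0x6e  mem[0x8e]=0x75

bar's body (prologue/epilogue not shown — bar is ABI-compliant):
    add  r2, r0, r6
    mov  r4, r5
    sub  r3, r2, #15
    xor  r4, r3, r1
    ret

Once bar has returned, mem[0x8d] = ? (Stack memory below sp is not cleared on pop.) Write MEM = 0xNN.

MEM = 0x2f

prologue: push r2 → mem[0x8e]=0x96, sp=0x8e
prologue: push r4 → mem[0x8d]=0x2f, sp=0x8d
body[0] add  r2, r0, r6 → r2=0xb1
body[1] mov  r4, r5 → r4=0xb5
body[2] sub  r3, r2, #15 → r3=0xa2
body[3] xor  r4, r3, r1 → r4=0x81
epilogue: pop r4=0x2f, sp=0x8e
epilogue: pop r2=0x96, sp=0x8f
prologue pushed ['r2', 'r4'] at ['0x8e', '0x8d']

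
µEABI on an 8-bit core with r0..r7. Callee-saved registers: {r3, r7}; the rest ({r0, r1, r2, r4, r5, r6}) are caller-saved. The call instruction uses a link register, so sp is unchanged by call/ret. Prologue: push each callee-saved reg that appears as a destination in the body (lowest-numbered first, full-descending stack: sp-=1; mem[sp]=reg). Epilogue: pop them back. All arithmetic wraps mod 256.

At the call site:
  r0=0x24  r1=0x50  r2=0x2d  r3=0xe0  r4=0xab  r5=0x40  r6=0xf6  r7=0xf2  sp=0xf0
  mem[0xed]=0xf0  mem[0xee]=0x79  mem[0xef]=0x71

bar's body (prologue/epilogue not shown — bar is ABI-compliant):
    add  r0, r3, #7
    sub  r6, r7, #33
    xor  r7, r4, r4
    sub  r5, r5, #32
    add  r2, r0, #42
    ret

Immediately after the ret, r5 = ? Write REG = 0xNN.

REG = 0x20

prologue: push r7 -> mem[0xef]=0xf2, sp=0xef
body[0] add  r0, r3, #7 -> r0=0xe7
body[1] sub  r6, r7, #33 -> r6=0xd1
body[2] xor  r7, r4, r4 -> r7=0x00
body[3] sub  r5, r5, #32 -> r5=0x20
body[4] add  r2, r0, #42 -> r2=0x11
epilogue: pop r7=0xf2, sp=0xf0
r5 is caller-saved -> body value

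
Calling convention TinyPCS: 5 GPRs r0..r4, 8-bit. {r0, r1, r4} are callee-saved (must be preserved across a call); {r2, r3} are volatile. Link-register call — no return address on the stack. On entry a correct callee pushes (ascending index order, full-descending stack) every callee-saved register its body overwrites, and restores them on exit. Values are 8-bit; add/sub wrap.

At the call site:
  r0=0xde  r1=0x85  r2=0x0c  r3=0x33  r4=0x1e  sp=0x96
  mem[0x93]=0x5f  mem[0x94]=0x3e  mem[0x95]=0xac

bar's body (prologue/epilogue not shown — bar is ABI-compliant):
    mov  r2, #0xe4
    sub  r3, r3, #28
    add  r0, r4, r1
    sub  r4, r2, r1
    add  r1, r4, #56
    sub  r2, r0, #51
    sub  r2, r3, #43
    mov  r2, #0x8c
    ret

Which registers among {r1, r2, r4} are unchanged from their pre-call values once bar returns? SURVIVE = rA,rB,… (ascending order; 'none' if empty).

prologue: push r0 -> mem[0x95]=0xde, sp=0x95
prologue: push r1 -> mem[0x94]=0x85, sp=0x94
prologue: push r4 -> mem[0x93]=0x1e, sp=0x93
body[0] mov  r2, #0xe4 -> r2=0xe4
body[1] sub  r3, r3, #28 -> r3=0x17
body[2] add  r0, r4, r1 -> r0=0xa3
body[3] sub  r4, r2, r1 -> r4=0x5f
body[4] add  r1, r4, #56 -> r1=0x97
body[5] sub  r2, r0, #51 -> r2=0x70
body[6] sub  r2, r3, #43 -> r2=0xec
body[7] mov  r2, #0x8c -> r2=0x8c
epilogue: pop r4=0x1e, sp=0x94
epilogue: pop r1=0x85, sp=0x95
epilogue: pop r0=0xde, sp=0x96
r1: callee-saved, written=True
r2: caller-saved, written=True
r4: callee-saved, written=True

SURVIVE = r1,r4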